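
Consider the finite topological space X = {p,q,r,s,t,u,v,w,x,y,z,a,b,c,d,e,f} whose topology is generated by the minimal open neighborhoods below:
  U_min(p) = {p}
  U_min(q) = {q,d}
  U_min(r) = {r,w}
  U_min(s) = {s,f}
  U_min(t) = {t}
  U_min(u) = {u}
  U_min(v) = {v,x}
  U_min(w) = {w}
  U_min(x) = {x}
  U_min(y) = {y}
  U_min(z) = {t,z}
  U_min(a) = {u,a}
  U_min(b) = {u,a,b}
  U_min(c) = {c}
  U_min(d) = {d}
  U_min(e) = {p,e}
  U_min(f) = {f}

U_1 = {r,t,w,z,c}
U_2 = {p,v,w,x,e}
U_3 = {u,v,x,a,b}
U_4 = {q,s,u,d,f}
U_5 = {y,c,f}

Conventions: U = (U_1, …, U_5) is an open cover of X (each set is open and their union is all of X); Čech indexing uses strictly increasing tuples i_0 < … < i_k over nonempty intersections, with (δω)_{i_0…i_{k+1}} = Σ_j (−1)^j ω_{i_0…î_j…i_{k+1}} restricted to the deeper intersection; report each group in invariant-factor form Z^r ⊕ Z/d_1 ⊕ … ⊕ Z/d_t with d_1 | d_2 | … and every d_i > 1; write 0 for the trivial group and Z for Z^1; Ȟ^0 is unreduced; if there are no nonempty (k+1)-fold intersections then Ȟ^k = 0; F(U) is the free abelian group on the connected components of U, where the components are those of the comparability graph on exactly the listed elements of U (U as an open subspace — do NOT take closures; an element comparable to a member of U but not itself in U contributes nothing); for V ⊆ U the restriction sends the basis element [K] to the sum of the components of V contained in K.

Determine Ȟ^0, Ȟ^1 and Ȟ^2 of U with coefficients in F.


Ȟ^0 = Z^9; Ȟ^1 = 0; Ȟ^2 = 0

cover nerve:
  U12={w} U15={c} U23={v,x} U34={u} U45={f}
components per intersection:
  U1: {r,w} {t,z} {c}
  U2: {p,e} {v,x} {w}
  U3: {u,a,b} {v,x}
  U4: {q,d} {s,f} {u}
  U5: {y} {c} {f}
  U12: {w}
  U15: {c}
  U23: {v,x}
  U34: {u}
  U45: {f}
C dims 14,5; δ0: rk 5, SNF 1^5
Ȟ^0: (14−5)−0=9 ⇒ Z^9
Ȟ^1: (5−0)−5=0 ⇒ 0
Ȟ^2: (0−0)−0=0 ⇒ 0


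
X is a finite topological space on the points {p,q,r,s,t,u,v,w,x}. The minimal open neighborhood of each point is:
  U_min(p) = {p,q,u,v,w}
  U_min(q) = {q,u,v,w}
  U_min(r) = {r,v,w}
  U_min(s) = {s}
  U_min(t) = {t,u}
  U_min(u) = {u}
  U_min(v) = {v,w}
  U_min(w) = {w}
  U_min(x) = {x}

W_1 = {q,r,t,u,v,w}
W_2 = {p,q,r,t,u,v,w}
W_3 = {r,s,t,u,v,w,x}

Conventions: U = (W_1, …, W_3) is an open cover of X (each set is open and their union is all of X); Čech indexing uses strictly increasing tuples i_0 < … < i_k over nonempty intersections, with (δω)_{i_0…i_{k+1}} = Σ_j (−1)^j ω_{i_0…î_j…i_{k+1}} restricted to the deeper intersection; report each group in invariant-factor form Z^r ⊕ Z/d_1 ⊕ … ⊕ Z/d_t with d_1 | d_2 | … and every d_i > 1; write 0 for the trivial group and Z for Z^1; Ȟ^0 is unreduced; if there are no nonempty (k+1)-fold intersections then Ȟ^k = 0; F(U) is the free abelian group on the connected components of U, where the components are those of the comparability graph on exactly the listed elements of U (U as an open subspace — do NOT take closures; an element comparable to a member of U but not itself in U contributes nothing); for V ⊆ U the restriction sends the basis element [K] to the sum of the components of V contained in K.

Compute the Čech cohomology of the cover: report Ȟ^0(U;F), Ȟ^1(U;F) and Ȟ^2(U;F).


Ȟ^0 = Z^3; Ȟ^1 = 0; Ȟ^2 = 0

nonempty intersections:
  W12={q,r,t,u,v,w} W13={r,t,u,v,w} W23={r,t,u,v,w}
  W123={r,t,u,v,w}
components per intersection:
  W1: {q,r,t,u,v,w}
  W2: {p,q,r,t,u,v,w}
  W3: {r,v,w} {s} {t,u} {x}
  W12: {q,r,t,u,v,w}
  W13: {r,v,w} {t,u}
  W23: {r,v,w} {t,u}
  W123: {r,v,w} {t,u}
C dims 6,5,2; δ0: rk 3, SNF 1^3; δ1: rk 2, SNF 1^2
Ȟ^0: (6−3)−0=3 ⇒ Z^3
Ȟ^1: (5−2)−3=0 ⇒ 0
Ȟ^2: (2−0)−2=0 ⇒ 0


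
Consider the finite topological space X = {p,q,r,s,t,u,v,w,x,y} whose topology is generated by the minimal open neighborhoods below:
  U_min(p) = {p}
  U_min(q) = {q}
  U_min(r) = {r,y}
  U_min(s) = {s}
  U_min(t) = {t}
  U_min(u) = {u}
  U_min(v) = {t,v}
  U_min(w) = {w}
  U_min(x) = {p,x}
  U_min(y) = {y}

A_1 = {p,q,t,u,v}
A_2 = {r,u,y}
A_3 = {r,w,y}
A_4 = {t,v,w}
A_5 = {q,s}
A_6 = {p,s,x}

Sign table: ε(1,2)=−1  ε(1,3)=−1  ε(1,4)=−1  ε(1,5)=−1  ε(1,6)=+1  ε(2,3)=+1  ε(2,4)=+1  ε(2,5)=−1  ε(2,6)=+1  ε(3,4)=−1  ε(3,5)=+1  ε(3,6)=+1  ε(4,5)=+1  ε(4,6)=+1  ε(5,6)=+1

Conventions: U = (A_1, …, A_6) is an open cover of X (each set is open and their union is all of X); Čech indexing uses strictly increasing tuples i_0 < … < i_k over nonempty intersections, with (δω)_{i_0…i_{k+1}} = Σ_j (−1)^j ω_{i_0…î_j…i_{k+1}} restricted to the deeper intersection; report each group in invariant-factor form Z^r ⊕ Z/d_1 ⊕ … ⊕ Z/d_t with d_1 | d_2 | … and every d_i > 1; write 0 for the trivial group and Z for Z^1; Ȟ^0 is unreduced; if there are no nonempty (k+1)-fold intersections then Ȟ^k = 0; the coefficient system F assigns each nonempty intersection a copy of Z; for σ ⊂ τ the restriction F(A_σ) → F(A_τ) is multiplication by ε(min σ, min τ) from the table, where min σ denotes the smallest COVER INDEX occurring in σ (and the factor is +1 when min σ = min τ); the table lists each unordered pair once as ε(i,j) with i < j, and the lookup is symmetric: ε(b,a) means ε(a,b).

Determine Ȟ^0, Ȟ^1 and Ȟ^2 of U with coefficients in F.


cover nerve:
  A12={u} A14={t,v} A15={q} A16={p} A23={r,y} A34={w} A56={s}
C dims 6,7; δ0: rk 6, SNF 1^5·2
Ȟ^0: (6−6)−0=0 ⇒ 0
Ȟ^1: (7−0)−6=1 plus torsion [2] ⇒ Z ⊕ Z/2
Ȟ^2: (0−0)−0=0 ⇒ 0

Ȟ^0(U;F) ≅ 0,  Ȟ^1(U;F) ≅ Z ⊕ Z/2,  Ȟ^2(U;F) ≅ 0


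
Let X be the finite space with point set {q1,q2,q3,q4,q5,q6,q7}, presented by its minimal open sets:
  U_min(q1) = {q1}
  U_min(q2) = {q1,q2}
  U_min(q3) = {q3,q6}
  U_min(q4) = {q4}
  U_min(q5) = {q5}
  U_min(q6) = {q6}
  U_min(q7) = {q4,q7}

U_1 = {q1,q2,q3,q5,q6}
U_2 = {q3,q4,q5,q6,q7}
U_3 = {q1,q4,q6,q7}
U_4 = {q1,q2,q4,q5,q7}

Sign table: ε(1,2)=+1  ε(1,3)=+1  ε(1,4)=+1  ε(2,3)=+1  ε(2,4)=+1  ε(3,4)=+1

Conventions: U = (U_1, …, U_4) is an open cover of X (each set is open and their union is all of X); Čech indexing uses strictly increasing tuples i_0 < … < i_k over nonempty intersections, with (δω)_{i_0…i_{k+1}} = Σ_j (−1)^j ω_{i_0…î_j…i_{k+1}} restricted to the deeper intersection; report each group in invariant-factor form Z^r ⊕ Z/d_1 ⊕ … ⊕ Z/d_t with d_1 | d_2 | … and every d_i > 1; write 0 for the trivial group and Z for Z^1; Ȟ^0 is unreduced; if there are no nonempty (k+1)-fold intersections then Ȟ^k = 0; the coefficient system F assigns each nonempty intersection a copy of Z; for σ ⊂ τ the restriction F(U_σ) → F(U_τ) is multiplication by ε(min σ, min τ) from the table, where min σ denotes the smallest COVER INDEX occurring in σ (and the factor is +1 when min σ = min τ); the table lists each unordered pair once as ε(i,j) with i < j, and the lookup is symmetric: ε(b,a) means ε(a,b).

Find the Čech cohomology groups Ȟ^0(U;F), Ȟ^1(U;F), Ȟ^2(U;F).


Ȟ^0(U;F) ≅ Z; Ȟ^1(U;F) ≅ 0; Ȟ^2(U;F) ≅ Z

nonempty intersections:
  U12={q3,q5,q6} U13={q1,q6} U14={q1,q2,q5} U23={q4,q6,q7} U24={q4,q5,q7} U34={q1,q4,q7}
  U123={q6} U124={q5} U134={q1} U234={q4,q7}
C dims 4,6,4; δ0: rk 3, SNF 1^3; δ1: rk 3, SNF 1^3
Ȟ^0: (4−3)−0=1 ⇒ Z
Ȟ^1: (6−3)−3=0 ⇒ 0
Ȟ^2: (4−0)−3=1 ⇒ Z


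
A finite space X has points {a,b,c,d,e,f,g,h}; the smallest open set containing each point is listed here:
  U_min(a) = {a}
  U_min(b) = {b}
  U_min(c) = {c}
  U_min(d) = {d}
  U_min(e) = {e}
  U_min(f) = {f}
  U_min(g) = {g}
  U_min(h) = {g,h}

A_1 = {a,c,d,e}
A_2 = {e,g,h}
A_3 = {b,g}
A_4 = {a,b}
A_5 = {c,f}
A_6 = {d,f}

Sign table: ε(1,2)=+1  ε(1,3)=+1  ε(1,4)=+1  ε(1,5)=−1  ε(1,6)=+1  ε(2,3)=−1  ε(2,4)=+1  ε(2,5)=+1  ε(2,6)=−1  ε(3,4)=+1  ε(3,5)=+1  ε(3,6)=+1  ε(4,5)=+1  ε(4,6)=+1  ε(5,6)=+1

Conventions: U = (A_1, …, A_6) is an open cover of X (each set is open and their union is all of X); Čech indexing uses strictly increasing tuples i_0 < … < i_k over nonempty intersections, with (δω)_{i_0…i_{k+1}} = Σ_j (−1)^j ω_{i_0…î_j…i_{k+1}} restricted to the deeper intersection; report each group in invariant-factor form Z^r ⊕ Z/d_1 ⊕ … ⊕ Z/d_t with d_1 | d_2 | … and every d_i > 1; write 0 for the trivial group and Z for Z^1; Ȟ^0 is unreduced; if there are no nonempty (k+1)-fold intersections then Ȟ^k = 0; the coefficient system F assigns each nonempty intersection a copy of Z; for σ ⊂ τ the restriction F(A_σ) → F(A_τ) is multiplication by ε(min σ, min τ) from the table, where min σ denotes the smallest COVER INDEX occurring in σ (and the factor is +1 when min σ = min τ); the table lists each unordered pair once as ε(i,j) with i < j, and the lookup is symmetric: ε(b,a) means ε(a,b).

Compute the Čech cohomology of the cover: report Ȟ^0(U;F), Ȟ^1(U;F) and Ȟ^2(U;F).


nonempty overlaps:
  A12={e} A14={a} A15={c} A16={d} A23={g} A34={b} A56={f}
C dims 6,7; δ0: rk 6, SNF 1^5·2
degree 0: 6−6−0 = 0 → Ȟ^0 ≅ 0
degree 1: 7−0−6 = 1 plus torsion [2] → Ȟ^1 ≅ Z ⊕ Z/2
degree 2: 0−0−0 = 0 → Ȟ^2 ≅ 0

Ȟ^0 ≅ 0,  Ȟ^1 ≅ Z ⊕ Z/2,  Ȟ^2 ≅ 0


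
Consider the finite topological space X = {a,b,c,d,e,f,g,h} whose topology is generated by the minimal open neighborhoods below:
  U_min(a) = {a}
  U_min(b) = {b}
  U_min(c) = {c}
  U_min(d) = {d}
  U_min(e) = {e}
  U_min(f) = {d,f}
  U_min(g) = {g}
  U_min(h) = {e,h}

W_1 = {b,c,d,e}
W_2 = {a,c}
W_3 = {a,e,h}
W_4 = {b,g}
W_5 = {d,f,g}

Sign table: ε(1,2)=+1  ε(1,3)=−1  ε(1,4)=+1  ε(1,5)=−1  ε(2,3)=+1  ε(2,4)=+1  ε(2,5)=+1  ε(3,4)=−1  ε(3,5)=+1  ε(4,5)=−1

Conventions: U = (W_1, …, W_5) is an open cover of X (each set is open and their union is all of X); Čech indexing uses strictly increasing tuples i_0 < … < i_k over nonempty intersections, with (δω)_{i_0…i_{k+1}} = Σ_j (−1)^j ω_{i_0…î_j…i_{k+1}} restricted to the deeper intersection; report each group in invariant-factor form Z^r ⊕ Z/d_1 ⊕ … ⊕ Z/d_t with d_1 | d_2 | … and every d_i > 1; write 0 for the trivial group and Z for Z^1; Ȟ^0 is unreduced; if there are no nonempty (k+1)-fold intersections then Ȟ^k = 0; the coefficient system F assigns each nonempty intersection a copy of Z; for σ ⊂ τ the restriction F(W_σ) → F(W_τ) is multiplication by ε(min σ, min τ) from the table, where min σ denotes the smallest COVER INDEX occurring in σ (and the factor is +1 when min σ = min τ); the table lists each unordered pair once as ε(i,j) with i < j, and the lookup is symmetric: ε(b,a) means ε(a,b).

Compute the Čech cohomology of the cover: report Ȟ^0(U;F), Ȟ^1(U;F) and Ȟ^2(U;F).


nerve of the cover:
  W12={c} W13={e} W14={b} W15={d} W23={a} W45={g}
C dims 5,6; δ0: rk 5, SNF 1^4·2
Ȟ^0 = (5 − 5) − 0 = 0, so Ȟ^0 ≅ 0
Ȟ^1 = (6 − 0) − 5 = 1 plus torsion [2], so Ȟ^1 ≅ Z ⊕ Z/2
Ȟ^2 = (0 − 0) − 0 = 0, so Ȟ^2 ≅ 0

Ȟ^0 ≅ 0; Ȟ^1 ≅ Z ⊕ Z/2; Ȟ^2 ≅ 0


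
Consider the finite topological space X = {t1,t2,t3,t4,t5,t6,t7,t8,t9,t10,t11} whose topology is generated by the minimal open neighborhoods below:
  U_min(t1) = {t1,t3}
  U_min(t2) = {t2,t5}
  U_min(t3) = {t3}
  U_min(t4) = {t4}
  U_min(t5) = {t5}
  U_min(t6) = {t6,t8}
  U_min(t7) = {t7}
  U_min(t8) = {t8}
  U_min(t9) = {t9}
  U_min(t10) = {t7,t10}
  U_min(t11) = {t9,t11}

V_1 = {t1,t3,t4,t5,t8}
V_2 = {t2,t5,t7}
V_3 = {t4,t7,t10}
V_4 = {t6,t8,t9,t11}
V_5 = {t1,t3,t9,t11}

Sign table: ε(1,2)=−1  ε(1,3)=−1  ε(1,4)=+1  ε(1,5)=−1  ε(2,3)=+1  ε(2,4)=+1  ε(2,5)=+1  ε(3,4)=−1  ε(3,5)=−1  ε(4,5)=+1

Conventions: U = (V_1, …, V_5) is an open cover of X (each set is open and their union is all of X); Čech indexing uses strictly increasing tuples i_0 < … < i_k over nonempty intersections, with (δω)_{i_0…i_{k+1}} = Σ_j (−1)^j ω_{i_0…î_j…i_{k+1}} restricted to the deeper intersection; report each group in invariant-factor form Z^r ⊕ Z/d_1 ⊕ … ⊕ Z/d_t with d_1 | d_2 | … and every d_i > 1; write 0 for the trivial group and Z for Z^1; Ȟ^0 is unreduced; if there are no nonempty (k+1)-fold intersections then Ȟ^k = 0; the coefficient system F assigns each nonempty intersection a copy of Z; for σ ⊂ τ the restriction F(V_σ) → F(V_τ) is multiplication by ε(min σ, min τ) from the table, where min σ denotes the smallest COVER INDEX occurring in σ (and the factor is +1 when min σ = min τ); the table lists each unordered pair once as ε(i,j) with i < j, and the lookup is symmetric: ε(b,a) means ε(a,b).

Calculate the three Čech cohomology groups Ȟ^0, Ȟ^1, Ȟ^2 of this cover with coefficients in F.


nerve of the cover:
  V12={t5} V13={t4} V14={t8} V15={t1,t3} V23={t7} V45={t9,t11}
C dims 5,6; δ0: rk 5, SNF 1^4·2
Ȟ^0 = (5 − 5) − 0 = 0, so Ȟ^0 ≅ 0
Ȟ^1 = (6 − 0) − 5 = 1 plus torsion [2], so Ȟ^1 ≅ Z ⊕ Z/2
Ȟ^2 = (0 − 0) − 0 = 0, so Ȟ^2 ≅ 0

Ȟ^0 ≅ 0, Ȟ^1 ≅ Z ⊕ Z/2 and Ȟ^2 ≅ 0


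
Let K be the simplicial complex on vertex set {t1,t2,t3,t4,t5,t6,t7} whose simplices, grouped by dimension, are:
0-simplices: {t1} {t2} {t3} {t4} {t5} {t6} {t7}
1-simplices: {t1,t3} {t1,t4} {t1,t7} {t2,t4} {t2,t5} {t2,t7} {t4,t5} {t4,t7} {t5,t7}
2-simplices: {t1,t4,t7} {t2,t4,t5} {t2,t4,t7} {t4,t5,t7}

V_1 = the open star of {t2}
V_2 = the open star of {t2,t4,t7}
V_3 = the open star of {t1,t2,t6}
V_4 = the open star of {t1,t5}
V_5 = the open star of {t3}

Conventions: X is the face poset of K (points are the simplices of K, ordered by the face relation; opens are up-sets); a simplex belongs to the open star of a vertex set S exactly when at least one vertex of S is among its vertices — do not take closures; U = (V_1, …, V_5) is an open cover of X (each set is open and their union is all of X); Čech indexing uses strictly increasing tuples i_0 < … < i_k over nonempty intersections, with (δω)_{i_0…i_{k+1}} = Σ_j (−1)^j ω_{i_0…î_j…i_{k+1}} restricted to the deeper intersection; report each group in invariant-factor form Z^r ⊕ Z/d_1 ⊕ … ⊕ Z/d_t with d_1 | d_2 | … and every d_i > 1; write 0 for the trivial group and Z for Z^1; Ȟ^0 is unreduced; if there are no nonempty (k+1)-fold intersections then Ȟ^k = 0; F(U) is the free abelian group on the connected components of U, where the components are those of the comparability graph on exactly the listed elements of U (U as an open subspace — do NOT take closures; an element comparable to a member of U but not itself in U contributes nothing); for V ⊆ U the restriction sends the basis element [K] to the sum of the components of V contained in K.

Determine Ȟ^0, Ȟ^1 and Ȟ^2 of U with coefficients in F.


Ȟ^0 ≅ Z^2, Ȟ^1 ≅ 0 and Ȟ^2 ≅ 0

nonempty intersections:
  V1={{t2},{t2,t4},{t2,t5},{t2,t7},{t2,t4,t5},{t2,t4,t7}} V2={{t2},{t4},{t7},{t1,t4},{t1,t7},{t2,t4},{t2,t5},{t2,t7},{t4,t5},{t4,t7},{t5,t7},{t1,t4,t7},{t2,t4,t5},{t2,t4,t7},{t4,t5,t7}} V3={{t1},{t2},{t6},{t1,t3},{t1,t4},{t1,t7},{t2,t4},{t2,t5},{t2,t7},{t1,t4,t7},{t2,t4,t5},{t2,t4,t7}} V4={{t1},{t5},{t1,t3},{t1,t4},{t1,t7},{t2,t5},{t4,t5},{t5,t7},{t1,t4,t7},{t2,t4,t5},{t4,t5,t7}} V5={{t3},{t1,t3}}
  V12={{t2},{t2,t4},{t2,t5},{t2,t7},{t2,t4,t5},{t2,t4,t7}} V13={{t2},{t2,t4},{t2,t5},{t2,t7},{t2,t4,t5},{t2,t4,t7}} V14={{t2,t5},{t2,t4,t5}} V23={{t2},{t1,t4},{t1,t7},{t2,t4},{t2,t5},{t2,t7},{t1,t4,t7},{t2,t4,t5},{t2,t4,t7}} V24={{t1,t4},{t1,t7},{t2,t5},{t4,t5},{t5,t7},{t1,t4,t7},{t2,t4,t5},{t4,t5,t7}} V34={{t1},{t1,t3},{t1,t4},{t1,t7},{t2,t5},{t1,t4,t7},{t2,t4,t5}} V35={{t1,t3}} V45={{t1,t3}}
  V123={{t2},{t2,t4},{t2,t5},{t2,t7},{t2,t4,t5},{t2,t4,t7}} V124={{t2,t5},{t2,t4,t5}} V134={{t2,t5},{t2,t4,t5}} V234={{t1,t4},{t1,t7},{t2,t5},{t1,t4,t7},{t2,t4,t5}} V345={{t1,t3}}
  V1234={{t2,t5},{t2,t4,t5}}
components per intersection:
  V1: {{t2},{t2,t4},{t2,t5},{t2,t7},{t2,t4,t5},{t2,t4,t7}}
  V2: {{t2},{t4},{t7},{t1,t4},{t1,t7},{t2,t4},{t2,t5},{t2,t7},{t4,t5},{t4,t7},{t5,t7},{t1,t4,t7},{t2,t4,t5},{t2,t4,t7},{t4,t5,t7}}
  V3: {{t1},{t1,t3},{t1,t4},{t1,t7},{t1,t4,t7}} {{t2},{t2,t4},{t2,t5},{t2,t7},{t2,t4,t5},{t2,t4,t7}} {{t6}}
  V4: {{t1},{t1,t3},{t1,t4},{t1,t7},{t1,t4,t7}} {{t5},{t2,t5},{t4,t5},{t5,t7},{t2,t4,t5},{t4,t5,t7}}
  V5: {{t3},{t1,t3}}
  V12: {{t2},{t2,t4},{t2,t5},{t2,t7},{t2,t4,t5},{t2,t4,t7}}
  V13: {{t2},{t2,t4},{t2,t5},{t2,t7},{t2,t4,t5},{t2,t4,t7}}
  V14: {{t2,t5},{t2,t4,t5}}
  V23: {{t2},{t2,t4},{t2,t5},{t2,t7},{t2,t4,t5},{t2,t4,t7}} {{t1,t4},{t1,t7},{t1,t4,t7}}
  V24: {{t1,t4},{t1,t7},{t1,t4,t7}} {{t2,t5},{t4,t5},{t5,t7},{t2,t4,t5},{t4,t5,t7}}
  V34: {{t1},{t1,t3},{t1,t4},{t1,t7},{t1,t4,t7}} {{t2,t5},{t2,t4,t5}}
  V35: {{t1,t3}}
  V45: {{t1,t3}}
  V123: {{t2},{t2,t4},{t2,t5},{t2,t7},{t2,t4,t5},{t2,t4,t7}}
  V124: {{t2,t5},{t2,t4,t5}}
  V134: {{t2,t5},{t2,t4,t5}}
  V234: {{t1,t4},{t1,t7},{t1,t4,t7}} {{t2,t5},{t2,t4,t5}}
  V345: {{t1,t3}}
  V1234: {{t2,t5},{t2,t4,t5}}
C dims 8,11,6,1; δ0: rk 6, SNF 1^6; δ1: rk 5, SNF 1^5; δ2: rk 1, SNF 1^1
Ȟ^0: (8−6)−0=2 ⇒ Z^2
Ȟ^1: (11−5)−6=0 ⇒ 0
Ȟ^2: (6−1)−5=0 ⇒ 0


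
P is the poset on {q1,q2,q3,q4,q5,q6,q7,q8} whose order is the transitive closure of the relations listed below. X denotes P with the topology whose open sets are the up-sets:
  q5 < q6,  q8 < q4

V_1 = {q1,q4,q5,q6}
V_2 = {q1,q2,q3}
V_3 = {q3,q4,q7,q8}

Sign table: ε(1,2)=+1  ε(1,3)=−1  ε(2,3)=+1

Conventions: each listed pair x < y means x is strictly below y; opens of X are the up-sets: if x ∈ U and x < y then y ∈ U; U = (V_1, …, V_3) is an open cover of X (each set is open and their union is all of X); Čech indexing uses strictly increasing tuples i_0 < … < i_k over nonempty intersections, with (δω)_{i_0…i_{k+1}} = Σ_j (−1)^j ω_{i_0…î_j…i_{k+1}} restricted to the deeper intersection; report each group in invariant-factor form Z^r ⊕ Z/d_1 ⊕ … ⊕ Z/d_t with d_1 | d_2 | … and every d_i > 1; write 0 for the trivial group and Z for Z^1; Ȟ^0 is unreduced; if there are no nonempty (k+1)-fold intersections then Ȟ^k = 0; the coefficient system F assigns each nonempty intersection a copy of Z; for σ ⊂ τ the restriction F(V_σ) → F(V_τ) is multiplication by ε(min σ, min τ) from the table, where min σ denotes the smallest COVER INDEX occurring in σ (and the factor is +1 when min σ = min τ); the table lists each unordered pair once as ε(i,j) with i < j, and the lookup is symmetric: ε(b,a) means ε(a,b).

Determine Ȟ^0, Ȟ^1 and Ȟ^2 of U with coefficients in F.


Ȟ^0 = 0; Ȟ^1 = Z/2; Ȟ^2 = 0

nerve of the cover:
  V12={q1} V13={q4} V23={q3}
C dims 3,3; δ0: rk 3, SNF 1^2·2
Ȟ^0 = (3 − 3) − 0 = 0, so Ȟ^0 ≅ 0
Ȟ^1 = (3 − 0) − 3 = 0 plus torsion [2], so Ȟ^1 ≅ Z/2
Ȟ^2 = (0 − 0) − 0 = 0, so Ȟ^2 ≅ 0


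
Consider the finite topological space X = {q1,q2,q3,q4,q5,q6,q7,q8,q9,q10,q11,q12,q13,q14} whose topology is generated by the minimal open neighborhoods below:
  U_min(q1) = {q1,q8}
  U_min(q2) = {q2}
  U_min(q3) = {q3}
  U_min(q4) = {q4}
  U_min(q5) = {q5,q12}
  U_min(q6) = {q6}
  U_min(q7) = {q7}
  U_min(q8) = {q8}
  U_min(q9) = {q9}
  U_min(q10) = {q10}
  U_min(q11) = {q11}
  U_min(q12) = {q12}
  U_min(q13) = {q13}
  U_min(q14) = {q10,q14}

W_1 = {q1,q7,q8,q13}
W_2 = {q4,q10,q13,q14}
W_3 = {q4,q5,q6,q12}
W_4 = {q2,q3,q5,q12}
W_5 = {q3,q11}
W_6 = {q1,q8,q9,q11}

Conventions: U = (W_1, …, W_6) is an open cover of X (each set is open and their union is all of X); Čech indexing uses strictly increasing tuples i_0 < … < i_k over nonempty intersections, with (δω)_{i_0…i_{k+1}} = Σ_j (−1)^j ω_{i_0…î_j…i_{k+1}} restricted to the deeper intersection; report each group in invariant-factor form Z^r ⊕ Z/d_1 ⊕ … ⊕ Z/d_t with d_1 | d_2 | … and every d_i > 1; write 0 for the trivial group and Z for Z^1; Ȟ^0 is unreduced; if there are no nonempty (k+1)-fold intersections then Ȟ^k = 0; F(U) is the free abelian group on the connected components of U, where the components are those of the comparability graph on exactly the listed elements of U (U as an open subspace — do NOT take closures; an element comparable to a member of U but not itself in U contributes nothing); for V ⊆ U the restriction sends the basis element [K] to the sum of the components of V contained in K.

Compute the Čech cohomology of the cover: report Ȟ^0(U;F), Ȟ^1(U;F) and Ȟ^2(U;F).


nonempty overlaps:
  W12={q13} W16={q1,q8} W23={q4} W34={q5,q12} W45={q3} W56={q11}
components per intersection:
  W1: {q1,q8} {q7} {q13}
  W2: {q4} {q10,q14} {q13}
  W3: {q4} {q5,q12} {q6}
  W4: {q2} {q3} {q5,q12}
  W5: {q3} {q11}
  W6: {q1,q8} {q9} {q11}
  W12: {q13}
  W16: {q1,q8}
  W23: {q4}
  W34: {q5,q12}
  W45: {q3}
  W56: {q11}
C dims 17,6; δ0: rk 6, SNF 1^6
degree 0: 17−6−0 = 11 → Ȟ^0 ≅ Z^11
degree 1: 6−0−6 = 0 → Ȟ^1 ≅ 0
degree 2: 0−0−0 = 0 → Ȟ^2 ≅ 0

Ȟ^0(U;F) ≅ Z^11,  Ȟ^1(U;F) ≅ 0,  Ȟ^2(U;F) ≅ 0


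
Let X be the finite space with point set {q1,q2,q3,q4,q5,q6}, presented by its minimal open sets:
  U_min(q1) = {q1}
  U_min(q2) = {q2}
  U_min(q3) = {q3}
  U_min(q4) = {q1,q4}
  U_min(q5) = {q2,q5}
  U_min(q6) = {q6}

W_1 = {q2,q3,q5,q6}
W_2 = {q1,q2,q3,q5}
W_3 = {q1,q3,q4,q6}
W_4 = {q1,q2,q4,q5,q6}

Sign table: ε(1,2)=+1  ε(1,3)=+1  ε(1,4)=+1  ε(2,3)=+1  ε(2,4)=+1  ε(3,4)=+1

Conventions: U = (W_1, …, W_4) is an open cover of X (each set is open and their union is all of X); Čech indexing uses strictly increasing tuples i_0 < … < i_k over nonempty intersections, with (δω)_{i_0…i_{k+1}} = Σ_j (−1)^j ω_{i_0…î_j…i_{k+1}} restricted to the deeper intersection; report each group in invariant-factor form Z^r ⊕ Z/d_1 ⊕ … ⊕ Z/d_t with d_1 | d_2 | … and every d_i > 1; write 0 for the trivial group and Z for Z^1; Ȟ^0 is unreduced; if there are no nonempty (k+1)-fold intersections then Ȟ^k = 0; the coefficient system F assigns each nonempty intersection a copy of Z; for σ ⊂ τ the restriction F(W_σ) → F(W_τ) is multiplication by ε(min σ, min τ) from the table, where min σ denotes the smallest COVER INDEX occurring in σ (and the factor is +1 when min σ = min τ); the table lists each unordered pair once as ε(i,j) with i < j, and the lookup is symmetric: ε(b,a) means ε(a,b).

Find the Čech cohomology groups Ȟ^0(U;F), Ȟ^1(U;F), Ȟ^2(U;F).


cover nerve:
  W12={q2,q3,q5} W13={q3,q6} W14={q2,q5,q6} W23={q1,q3} W24={q1,q2,q5} W34={q1,q4,q6}
  W123={q3} W124={q2,q5} W134={q6} W234={q1}
C dims 4,6,4; δ0: rk 3, SNF 1^3; δ1: rk 3, SNF 1^3
Ȟ^0: (4−3)−0=1 ⇒ Z
Ȟ^1: (6−3)−3=0 ⇒ 0
Ȟ^2: (4−0)−3=1 ⇒ Z

Ȟ^0 ≅ Z,  Ȟ^1 ≅ 0,  Ȟ^2 ≅ Z


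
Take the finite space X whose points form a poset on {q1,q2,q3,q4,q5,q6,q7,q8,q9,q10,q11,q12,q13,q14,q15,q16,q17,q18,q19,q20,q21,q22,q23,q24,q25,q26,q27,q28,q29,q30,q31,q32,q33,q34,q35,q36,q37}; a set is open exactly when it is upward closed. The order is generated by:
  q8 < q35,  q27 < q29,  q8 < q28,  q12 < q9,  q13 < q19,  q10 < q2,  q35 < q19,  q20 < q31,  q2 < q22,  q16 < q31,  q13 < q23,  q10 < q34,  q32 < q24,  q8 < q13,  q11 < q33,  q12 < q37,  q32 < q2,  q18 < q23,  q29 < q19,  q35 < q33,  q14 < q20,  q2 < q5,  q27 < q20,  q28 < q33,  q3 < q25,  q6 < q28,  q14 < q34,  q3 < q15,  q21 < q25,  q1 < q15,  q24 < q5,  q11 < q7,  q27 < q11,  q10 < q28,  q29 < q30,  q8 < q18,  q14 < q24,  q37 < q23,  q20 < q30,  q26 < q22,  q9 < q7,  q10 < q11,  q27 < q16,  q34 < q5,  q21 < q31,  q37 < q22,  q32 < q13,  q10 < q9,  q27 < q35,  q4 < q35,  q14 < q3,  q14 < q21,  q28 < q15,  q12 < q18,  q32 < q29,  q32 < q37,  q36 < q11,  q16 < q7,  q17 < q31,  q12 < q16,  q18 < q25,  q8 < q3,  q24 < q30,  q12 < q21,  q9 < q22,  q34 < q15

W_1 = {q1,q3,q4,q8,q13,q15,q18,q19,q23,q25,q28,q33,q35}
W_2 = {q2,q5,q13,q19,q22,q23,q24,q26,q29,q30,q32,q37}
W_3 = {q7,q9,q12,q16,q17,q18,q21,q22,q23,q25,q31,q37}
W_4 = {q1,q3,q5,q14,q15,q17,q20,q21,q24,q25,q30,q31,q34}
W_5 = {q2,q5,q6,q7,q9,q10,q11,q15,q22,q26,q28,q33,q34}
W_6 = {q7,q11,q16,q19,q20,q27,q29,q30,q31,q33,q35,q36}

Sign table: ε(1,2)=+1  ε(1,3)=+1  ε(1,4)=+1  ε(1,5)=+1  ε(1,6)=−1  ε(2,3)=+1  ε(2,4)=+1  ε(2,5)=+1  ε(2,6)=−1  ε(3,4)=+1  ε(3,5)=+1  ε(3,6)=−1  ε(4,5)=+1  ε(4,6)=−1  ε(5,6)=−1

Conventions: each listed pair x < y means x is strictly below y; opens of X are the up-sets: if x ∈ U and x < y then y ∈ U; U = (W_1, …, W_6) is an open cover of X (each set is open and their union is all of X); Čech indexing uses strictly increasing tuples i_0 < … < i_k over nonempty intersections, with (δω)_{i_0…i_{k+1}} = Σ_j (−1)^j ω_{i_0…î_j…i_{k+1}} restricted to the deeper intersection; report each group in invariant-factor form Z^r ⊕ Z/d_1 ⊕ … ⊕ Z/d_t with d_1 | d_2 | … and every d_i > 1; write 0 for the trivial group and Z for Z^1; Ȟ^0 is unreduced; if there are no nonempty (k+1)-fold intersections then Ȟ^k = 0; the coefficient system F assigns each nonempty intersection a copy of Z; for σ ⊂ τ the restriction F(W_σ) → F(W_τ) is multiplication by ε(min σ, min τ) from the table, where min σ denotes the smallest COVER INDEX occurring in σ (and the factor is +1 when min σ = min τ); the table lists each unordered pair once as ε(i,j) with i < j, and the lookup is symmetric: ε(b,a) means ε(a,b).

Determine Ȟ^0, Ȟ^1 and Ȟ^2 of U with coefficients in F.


nonempty overlaps:
  W12={q13,q19,q23} W13={q18,q23,q25} W14={q1,q3,q15,q25} W15={q15,q28,q33} W16={q19,q33,q35} W23={q22,q23,q37} W24={q5,q24,q30} W25={q2,q5,q22,q26} W26={q19,q29,q30} W34={q17,q21,q25,q31} W35={q7,q9,q22} W36={q7,q16,q31} W45={q5,q15,q34} W46={q20,q30,q31} W56={q7,q11,q33}
  W123={q23} W126={q19} W134={q25} W145={q15} W156={q33} W235={q22} W245={q5} W246={q30} W346={q31} W356={q7}
C dims 6,15,10; δ0: rk 5, SNF 1^5; δ1: rk 10, SNF 1^9·2
degree 0: 6−5−0 = 1 → Ȟ^0 ≅ Z
degree 1: 15−10−5 = 0 → Ȟ^1 ≅ 0
degree 2: 10−0−10 = 0 plus torsion [2] → Ȟ^2 ≅ Z/2

Ȟ^0(U;F) ≅ Z, Ȟ^1(U;F) ≅ 0, Ȟ^2(U;F) ≅ Z/2


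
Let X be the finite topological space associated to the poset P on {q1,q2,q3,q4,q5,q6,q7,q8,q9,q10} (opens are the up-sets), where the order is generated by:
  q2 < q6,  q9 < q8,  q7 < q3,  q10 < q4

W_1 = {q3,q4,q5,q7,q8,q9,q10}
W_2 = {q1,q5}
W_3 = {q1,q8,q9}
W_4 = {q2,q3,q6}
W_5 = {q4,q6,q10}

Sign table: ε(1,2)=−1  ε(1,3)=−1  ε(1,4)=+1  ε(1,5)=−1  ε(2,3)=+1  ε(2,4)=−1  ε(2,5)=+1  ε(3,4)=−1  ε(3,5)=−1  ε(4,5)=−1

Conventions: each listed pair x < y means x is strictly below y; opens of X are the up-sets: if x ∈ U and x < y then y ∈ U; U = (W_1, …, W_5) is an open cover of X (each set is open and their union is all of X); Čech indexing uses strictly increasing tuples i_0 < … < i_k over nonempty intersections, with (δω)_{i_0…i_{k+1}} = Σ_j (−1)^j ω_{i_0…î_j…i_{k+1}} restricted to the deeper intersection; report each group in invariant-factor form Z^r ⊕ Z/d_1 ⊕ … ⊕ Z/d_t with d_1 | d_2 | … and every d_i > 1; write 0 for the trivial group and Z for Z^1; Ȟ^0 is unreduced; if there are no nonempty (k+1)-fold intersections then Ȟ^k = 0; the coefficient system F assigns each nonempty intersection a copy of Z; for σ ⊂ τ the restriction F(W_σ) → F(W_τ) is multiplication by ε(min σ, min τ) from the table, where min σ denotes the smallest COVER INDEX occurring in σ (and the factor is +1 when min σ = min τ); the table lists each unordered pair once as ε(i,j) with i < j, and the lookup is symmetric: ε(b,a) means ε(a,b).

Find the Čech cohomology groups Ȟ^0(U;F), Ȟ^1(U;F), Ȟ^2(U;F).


Ȟ^0 = Z,  Ȟ^1 = Z^2,  Ȟ^2 = 0

nerve of the cover:
  W12={q5} W13={q8,q9} W14={q3} W15={q4,q10} W23={q1} W45={q6}
C dims 5,6; δ0: rk 4, SNF 1^4
Ȟ^0 = (5 − 4) − 0 = 1, so Ȟ^0 ≅ Z
Ȟ^1 = (6 − 0) − 4 = 2, so Ȟ^1 ≅ Z^2
Ȟ^2 = (0 − 0) − 0 = 0, so Ȟ^2 ≅ 0


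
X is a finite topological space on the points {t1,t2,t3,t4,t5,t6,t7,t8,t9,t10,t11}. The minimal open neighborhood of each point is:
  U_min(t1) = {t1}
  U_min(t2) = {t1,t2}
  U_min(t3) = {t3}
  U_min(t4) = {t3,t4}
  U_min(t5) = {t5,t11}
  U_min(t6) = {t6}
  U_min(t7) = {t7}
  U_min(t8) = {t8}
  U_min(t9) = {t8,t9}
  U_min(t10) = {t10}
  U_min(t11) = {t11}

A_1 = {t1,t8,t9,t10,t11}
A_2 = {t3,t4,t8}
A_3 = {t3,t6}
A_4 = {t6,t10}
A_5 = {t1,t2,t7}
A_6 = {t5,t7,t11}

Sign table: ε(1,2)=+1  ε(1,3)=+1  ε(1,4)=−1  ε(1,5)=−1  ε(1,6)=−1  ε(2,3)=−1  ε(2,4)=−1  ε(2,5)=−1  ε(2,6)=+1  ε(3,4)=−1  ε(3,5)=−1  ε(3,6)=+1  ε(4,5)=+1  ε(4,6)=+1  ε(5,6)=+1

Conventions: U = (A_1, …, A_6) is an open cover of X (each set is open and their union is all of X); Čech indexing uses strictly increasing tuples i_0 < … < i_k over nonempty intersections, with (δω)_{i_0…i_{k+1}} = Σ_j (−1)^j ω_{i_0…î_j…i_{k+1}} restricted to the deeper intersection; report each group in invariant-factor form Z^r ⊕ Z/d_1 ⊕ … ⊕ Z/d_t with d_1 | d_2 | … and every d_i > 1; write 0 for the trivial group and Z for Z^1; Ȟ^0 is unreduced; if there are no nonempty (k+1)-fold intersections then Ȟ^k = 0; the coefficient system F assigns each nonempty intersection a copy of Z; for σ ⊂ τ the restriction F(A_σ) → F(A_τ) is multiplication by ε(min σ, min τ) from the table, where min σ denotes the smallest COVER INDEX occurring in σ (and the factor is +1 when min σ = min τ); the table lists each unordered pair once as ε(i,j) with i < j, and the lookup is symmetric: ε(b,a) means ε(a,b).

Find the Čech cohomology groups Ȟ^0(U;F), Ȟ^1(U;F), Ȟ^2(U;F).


Ȟ^0 = 0,  Ȟ^1 = Z ⊕ Z/2,  Ȟ^2 = 0

cover nerve:
  A12={t8} A14={t10} A15={t1} A16={t11} A23={t3} A34={t6} A56={t7}
C dims 6,7; δ0: rk 6, SNF 1^5·2
Ȟ^0: (6−6)−0=0 ⇒ 0
Ȟ^1: (7−0)−6=1 plus torsion [2] ⇒ Z ⊕ Z/2
Ȟ^2: (0−0)−0=0 ⇒ 0


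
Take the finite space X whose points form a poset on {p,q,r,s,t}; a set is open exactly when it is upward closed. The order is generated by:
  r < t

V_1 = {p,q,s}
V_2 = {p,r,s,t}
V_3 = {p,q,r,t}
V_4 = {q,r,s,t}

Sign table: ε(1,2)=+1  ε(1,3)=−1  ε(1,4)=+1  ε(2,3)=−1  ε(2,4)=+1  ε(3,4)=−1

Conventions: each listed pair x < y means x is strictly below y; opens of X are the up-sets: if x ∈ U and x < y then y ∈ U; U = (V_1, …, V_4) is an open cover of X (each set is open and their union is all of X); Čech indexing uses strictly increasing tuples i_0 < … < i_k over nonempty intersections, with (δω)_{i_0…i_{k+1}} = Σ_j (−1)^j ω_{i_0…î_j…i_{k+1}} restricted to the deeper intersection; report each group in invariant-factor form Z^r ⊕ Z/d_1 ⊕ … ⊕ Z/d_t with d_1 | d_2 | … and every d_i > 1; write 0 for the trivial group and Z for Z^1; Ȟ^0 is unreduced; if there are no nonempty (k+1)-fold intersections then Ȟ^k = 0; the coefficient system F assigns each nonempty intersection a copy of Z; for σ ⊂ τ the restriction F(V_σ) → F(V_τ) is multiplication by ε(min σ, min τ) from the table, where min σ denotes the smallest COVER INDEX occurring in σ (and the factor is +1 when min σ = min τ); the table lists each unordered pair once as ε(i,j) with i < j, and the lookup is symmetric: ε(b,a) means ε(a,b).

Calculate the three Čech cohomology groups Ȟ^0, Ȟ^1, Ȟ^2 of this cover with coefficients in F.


Ȟ^0 ≅ Z; Ȟ^1 ≅ 0; Ȟ^2 ≅ Z

cover nerve:
  V12={p,s} V13={p,q} V14={q,s} V23={p,r,t} V24={r,s,t} V34={q,r,t}
  V123={p} V124={s} V134={q} V234={r,t}
C dims 4,6,4; δ0: rk 3, SNF 1^3; δ1: rk 3, SNF 1^3
Ȟ^0: (4−3)−0=1 ⇒ Z
Ȟ^1: (6−3)−3=0 ⇒ 0
Ȟ^2: (4−0)−3=1 ⇒ Z


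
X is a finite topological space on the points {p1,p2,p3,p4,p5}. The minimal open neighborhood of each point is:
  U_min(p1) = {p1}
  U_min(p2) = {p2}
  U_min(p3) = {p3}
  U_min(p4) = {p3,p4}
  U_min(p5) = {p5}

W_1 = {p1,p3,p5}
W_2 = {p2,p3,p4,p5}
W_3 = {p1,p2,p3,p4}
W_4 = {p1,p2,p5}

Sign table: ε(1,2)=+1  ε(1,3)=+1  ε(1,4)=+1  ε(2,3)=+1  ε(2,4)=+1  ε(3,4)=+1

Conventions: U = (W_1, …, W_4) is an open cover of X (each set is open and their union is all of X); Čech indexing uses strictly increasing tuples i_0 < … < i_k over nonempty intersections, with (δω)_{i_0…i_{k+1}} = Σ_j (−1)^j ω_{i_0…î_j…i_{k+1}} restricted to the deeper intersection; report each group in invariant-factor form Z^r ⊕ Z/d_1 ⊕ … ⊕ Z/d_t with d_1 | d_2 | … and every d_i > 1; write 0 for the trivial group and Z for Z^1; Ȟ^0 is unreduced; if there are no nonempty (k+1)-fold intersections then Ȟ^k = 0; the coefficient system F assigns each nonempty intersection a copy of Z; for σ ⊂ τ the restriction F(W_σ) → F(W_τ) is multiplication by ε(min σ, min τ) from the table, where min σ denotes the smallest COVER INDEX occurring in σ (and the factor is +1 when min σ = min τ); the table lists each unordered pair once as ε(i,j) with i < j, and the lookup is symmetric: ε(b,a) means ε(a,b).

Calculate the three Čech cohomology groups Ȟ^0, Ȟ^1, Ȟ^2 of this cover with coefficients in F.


nerve simplices:
  W12={p3,p5} W13={p1,p3} W14={p1,p5} W23={p2,p3,p4} W24={p2,p5} W34={p1,p2}
  W123={p3} W124={p5} W134={p1} W234={p2}
C dims 4,6,4; δ0: rk 3, SNF 1^3; δ1: rk 3, SNF 1^3
degree 0: 4−3−0 = 1 → Ȟ^0 ≅ Z
degree 1: 6−3−3 = 0 → Ȟ^1 ≅ 0
degree 2: 4−0−3 = 1 → Ȟ^2 ≅ Z

Ȟ^0(U;F) ≅ Z, Ȟ^1(U;F) ≅ 0 and Ȟ^2(U;F) ≅ Z


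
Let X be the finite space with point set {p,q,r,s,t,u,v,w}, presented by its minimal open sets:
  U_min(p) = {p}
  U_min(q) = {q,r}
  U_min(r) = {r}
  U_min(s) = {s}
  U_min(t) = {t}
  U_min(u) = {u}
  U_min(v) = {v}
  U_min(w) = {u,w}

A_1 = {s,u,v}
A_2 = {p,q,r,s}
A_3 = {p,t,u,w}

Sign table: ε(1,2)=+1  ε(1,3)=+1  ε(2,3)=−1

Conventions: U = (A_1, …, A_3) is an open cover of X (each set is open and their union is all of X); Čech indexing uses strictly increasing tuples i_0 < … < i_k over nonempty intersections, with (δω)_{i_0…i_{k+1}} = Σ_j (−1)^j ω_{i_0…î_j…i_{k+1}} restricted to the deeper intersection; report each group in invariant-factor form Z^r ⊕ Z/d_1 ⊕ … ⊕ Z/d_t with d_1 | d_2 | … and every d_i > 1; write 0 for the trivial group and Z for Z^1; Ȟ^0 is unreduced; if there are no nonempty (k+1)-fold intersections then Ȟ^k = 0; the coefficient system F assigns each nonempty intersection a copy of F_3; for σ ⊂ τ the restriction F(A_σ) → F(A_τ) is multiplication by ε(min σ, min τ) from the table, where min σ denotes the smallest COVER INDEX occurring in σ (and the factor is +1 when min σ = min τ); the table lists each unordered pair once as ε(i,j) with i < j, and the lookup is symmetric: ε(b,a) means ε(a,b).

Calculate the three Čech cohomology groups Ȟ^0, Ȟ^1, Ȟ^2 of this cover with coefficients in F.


nonempty intersections:
  A12={s} A13={u} A23={p}
C dims 3,3; δ0: rk_F3 3
Ȟ^0: (3−3)−0=0 ⇒ 0
Ȟ^1: (3−0)−3=0 ⇒ 0
Ȟ^2: (0−0)−0=0 ⇒ 0

Ȟ^0(U;F) ≅ 0, Ȟ^1(U;F) ≅ 0, Ȟ^2(U;F) ≅ 0


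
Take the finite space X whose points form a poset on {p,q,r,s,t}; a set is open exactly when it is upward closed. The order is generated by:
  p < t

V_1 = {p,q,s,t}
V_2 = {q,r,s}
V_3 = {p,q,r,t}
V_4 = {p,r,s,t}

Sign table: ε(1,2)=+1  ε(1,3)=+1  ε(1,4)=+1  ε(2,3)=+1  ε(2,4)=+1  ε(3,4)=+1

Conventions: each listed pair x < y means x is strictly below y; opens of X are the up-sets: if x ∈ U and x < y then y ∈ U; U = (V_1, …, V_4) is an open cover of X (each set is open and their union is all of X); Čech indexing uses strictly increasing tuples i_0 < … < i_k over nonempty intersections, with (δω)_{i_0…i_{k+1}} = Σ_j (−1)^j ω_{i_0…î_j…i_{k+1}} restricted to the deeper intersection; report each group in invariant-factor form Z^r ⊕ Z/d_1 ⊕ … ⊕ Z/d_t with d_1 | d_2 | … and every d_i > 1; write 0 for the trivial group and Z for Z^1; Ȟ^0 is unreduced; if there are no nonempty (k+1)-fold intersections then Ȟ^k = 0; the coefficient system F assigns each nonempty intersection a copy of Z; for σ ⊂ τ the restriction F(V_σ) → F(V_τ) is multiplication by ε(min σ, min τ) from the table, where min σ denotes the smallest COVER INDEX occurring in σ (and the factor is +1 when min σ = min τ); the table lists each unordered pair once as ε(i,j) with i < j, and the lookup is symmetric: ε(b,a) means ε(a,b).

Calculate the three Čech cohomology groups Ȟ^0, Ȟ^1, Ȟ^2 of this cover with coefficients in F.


intersection data:
  V12={q,s} V13={p,q,t} V14={p,s,t} V23={q,r} V24={r,s} V34={p,r,t}
  V123={q} V124={s} V134={p,t} V234={r}
C dims 4,6,4; δ0: rk 3, SNF 1^3; δ1: rk 3, SNF 1^3
Ȟ^0 = (4 − 3) − 0 = 1, so Ȟ^0 ≅ Z
Ȟ^1 = (6 − 3) − 3 = 0, so Ȟ^1 ≅ 0
Ȟ^2 = (4 − 0) − 3 = 1, so Ȟ^2 ≅ Z

Ȟ^0(U;F) ≅ Z, Ȟ^1(U;F) ≅ 0, Ȟ^2(U;F) ≅ Z


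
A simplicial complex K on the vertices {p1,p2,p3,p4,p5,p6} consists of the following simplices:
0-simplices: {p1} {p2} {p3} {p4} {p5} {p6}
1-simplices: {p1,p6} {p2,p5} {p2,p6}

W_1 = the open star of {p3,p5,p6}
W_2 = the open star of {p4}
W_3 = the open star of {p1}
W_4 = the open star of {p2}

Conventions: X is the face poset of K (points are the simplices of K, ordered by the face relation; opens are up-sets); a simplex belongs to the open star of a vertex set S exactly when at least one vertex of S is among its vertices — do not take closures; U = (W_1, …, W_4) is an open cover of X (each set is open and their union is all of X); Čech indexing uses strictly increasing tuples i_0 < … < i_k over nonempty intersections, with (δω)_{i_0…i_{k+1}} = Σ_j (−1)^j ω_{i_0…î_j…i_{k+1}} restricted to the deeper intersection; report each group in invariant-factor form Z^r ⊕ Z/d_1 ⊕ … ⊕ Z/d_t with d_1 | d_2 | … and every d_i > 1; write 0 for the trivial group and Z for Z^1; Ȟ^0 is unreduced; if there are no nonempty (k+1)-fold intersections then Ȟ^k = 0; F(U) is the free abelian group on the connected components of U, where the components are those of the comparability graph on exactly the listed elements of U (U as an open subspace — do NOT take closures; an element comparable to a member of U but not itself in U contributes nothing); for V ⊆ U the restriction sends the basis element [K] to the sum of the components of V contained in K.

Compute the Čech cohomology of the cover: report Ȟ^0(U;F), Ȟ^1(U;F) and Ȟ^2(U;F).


Ȟ^0 = Z^3, Ȟ^1 = 0 and Ȟ^2 = 0

nonempty overlaps:
  W1={{p3},{p5},{p6},{p1,p6},{p2,p5},{p2,p6}} W2={{p4}} W3={{p1},{p1,p6}} W4={{p2},{p2,p5},{p2,p6}}
  W13={{p1,p6}} W14={{p2,p5},{p2,p6}}
components per intersection:
  W1: {{p3}} {{p5},{p2,p5}} {{p6},{p1,p6},{p2,p6}}
  W2: {{p4}}
  W3: {{p1},{p1,p6}}
  W4: {{p2},{p2,p5},{p2,p6}}
  W13: {{p1,p6}}
  W14: {{p2,p5}} {{p2,p6}}
C dims 6,3; δ0: rk 3, SNF 1^3
degree 0: 6−3−0 = 3 → Ȟ^0 ≅ Z^3
degree 1: 3−0−3 = 0 → Ȟ^1 ≅ 0
degree 2: 0−0−0 = 0 → Ȟ^2 ≅ 0


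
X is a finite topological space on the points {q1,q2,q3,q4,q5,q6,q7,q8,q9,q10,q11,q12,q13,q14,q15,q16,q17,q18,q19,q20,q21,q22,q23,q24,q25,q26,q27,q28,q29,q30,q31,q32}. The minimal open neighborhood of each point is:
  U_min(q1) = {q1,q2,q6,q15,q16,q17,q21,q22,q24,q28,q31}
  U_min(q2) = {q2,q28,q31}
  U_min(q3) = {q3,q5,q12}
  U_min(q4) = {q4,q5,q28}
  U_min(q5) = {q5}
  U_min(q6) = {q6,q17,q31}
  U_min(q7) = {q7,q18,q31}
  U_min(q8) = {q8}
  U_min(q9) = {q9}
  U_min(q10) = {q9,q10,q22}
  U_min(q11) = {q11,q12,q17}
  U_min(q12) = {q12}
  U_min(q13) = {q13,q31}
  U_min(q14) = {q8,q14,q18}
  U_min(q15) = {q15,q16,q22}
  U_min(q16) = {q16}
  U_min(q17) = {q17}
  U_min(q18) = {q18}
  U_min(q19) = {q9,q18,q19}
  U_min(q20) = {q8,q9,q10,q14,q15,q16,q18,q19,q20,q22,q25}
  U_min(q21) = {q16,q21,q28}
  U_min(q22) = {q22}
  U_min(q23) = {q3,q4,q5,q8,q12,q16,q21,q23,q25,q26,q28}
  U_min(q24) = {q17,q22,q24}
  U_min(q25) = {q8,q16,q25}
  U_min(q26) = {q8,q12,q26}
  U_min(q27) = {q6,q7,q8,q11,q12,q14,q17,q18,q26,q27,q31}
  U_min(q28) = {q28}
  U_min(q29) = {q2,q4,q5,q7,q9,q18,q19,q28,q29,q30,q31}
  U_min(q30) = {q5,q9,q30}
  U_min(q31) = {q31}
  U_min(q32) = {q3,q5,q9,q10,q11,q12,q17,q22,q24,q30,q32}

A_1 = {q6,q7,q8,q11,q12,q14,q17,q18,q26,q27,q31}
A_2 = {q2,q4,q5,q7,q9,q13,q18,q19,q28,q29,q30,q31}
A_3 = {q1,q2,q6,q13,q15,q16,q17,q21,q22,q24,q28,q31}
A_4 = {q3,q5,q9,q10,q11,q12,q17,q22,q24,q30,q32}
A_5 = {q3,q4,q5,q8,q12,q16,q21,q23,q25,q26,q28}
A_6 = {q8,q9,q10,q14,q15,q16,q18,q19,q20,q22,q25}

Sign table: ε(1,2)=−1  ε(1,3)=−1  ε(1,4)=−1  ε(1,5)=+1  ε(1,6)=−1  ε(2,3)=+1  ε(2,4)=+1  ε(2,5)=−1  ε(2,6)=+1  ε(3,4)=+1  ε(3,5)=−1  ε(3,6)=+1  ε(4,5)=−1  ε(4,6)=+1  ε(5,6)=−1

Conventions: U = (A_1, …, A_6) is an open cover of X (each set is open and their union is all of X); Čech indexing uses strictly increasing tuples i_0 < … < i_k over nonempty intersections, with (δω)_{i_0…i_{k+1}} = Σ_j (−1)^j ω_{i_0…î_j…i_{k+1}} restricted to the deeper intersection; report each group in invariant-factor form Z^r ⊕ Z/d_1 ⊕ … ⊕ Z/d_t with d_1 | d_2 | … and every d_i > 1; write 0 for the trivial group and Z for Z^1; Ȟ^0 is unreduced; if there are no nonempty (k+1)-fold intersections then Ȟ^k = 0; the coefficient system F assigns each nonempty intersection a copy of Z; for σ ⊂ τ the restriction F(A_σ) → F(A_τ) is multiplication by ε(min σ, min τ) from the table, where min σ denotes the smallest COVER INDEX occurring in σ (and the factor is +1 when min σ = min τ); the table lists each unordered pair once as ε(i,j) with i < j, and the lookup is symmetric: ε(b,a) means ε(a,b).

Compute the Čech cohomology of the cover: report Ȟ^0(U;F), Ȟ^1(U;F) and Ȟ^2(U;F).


nonempty intersections:
  A12={q7,q18,q31} A13={q6,q17,q31} A14={q11,q12,q17} A15={q8,q12,q26} A16={q8,q14,q18} A23={q2,q13,q28,q31} A24={q5,q9,q30} A25={q4,q5,q28} A26={q9,q18,q19} A34={q17,q22,q24} A35={q16,q21,q28} A36={q15,q16,q22} A45={q3,q5,q12} A46={q9,q10,q22} A56={q8,q16,q25}
  A123={q31} A126={q18} A134={q17} A145={q12} A156={q8} A235={q28} A245={q5} A246={q9} A346={q22} A356={q16}
C dims 6,15,10; δ0: rk 5, SNF 1^5; δ1: rk 10, SNF 1^9·2
Ȟ^0: (6−5)−0=1 ⇒ Z
Ȟ^1: (15−10)−5=0 ⇒ 0
Ȟ^2: (10−0)−10=0 plus torsion [2] ⇒ Z/2

Ȟ^0 ≅ Z; Ȟ^1 ≅ 0; Ȟ^2 ≅ Z/2
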